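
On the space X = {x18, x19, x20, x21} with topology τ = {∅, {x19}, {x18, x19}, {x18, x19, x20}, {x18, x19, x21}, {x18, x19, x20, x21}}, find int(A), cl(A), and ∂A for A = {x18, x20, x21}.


int(A) = ∅, cl(A) = {x18, x20, x21}, ∂A = {x18, x20, x21}.

Closed sets in (X, τ) are complements of opens:
  closed(X, τ) = {∅, {x20}, {x21}, {x20, x21}, {x18, x20, x21}, {x18, x19, x20, x21}}.
int(A) = ⋃ {U ∈ τ : U ⊆ A}. Opens contained in A: ∅.
Taking the union of these: int(A) = ∅.
cl(A) = ⋂ {C closed : A ⊆ C}. Closed sets containing A: {x18, x20, x21}, {x18, x19, x20, x21}.
Intersecting these: cl(A) = {x18, x20, x21}.
∂A = cl(A) ∖ int(A) = {x18, x20, x21} ∖ ∅ = {x18, x20, x21}.


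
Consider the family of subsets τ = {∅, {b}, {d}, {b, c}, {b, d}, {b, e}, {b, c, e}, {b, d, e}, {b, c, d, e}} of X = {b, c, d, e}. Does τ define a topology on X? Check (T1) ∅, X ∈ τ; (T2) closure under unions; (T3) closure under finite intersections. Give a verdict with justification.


τ is NOT a topology on X.

Axiom (T1): ∅ ∈ τ? Yes; X ∈ τ? Yes.
Axiom (T2/T3): check pairwise unions and intersections of members of τ.
Counterexample for (T2): {d} ∪ {b, c} = {b, c, d} ∉ τ. Therefore τ is NOT a topology.


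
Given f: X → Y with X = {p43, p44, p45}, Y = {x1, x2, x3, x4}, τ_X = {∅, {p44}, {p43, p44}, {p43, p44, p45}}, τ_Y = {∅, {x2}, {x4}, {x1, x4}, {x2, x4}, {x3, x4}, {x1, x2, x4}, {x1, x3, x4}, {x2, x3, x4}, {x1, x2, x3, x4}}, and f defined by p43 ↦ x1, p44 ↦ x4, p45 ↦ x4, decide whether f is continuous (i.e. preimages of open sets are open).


f is NOT continuous.

Compute f^{-1}(U) for each U ∈ τ_Y:
  U = ∅: f^{-1}(U) = ∅ ∈ τ_X ✓.
  U = {x2}: f^{-1}(U) = ∅ ∈ τ_X ✓.
  U = {x4}: f^{-1}(U) = {p44, p45} ∉ τ_X ✗.
  U = {x1, x4}: f^{-1}(U) = {p43, p44, p45} ∈ τ_X ✓.
  U = {x2, x4}: f^{-1}(U) = {p44, p45} ∉ τ_X ✗.
  U = {x3, x4}: f^{-1}(U) = {p44, p45} ∉ τ_X ✗.
  U = {x1, x2, x4}: f^{-1}(U) = {p43, p44, p45} ∈ τ_X ✓.
  U = {x1, x3, x4}: f^{-1}(U) = {p43, p44, p45} ∈ τ_X ✓.
  U = {x2, x3, x4}: f^{-1}(U) = {p44, p45} ∉ τ_X ✗.
  U = {x1, x2, x3, x4}: f^{-1}(U) = {p43, p44, p45} ∈ τ_X ✓.
Found U = {x4} with f^{-1}(U) = {p44, p45} not in τ_X. Therefore f is NOT continuous.


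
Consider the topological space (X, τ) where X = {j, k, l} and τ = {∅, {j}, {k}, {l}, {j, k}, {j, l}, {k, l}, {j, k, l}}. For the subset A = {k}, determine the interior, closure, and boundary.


int(A) = {k}, cl(A) = {k}, ∂A = ∅.

Closed sets in (X, τ) are complements of opens:
  closed(X, τ) = {∅, {j}, {k}, {l}, {j, k}, {j, l}, {k, l}, {j, k, l}}.
int(A) = ⋃ {U ∈ τ : U ⊆ A}. Opens contained in A: ∅, {k}.
Taking the union of these: int(A) = {k}.
cl(A) = ⋂ {C closed : A ⊆ C}. Closed sets containing A: {k}, {j, k}, {k, l}, {j, k, l}.
Intersecting these: cl(A) = {k}.
∂A = cl(A) ∖ int(A) = {k} ∖ {k} = ∅.


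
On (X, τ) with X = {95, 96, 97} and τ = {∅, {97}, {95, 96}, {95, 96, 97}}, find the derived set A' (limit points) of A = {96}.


A' = {95}

For each x ∈ X, list the open sets U ∈ τ with x ∈ U, then check whether U ∩ (A ∖ {x}) ≠ ∅ for every such U.
  x = 95: opens ∋ x are {95, 96}, {95, 96, 97}; each meets A ∖ {95}, so x IS a limit point.
  x = 96: open {95, 96} ∋ x has {95, 96} ∩ (A ∖ {96}) = ∅, so x is NOT a limit point.
  x = 97: open {97} ∋ x has {97} ∩ (A ∖ {97}) = ∅, so x is NOT a limit point.
Collecting: A' = {95}.


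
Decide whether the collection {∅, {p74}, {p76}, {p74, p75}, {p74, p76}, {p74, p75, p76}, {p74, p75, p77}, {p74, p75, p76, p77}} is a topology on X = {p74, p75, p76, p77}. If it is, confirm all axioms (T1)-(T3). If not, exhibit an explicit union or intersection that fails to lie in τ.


τ IS a topology on X.

Axiom (T1): ∅ ∈ τ? Yes; X ∈ τ? Yes.
Axiom (T2/T3): check pairwise unions and intersections of members of τ.
All pairwise intersections and unions checked — each lies in τ. Therefore τ satisfies (T1), (T2), (T3): it IS a topology on X.


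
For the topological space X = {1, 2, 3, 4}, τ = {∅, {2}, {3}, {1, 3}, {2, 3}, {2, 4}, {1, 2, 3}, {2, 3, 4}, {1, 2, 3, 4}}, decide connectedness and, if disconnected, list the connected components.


(X, τ) is disconnected; components = [{1, 3}, {2, 4}].

Find clopen sets (U ∈ τ with X ∖ U ∈ τ):
  U = ∅, X ∖ U = {1, 2, 3, 4} — both open, so U is clopen.
  U = {1, 3}, X ∖ U = {2, 4} — both open, so U is clopen.
  U = {2, 4}, X ∖ U = {1, 3} — both open, so U is clopen.
  U = {1, 2, 3, 4}, X ∖ U = ∅ — both open, so U is clopen.
Nontrivial clopen(s) exist: e.g. {2, 4}. So (X, τ) is disconnected.
Compute connected components by grouping points that agree on all clopens:
  component: {1, 3}
  component: {2, 4}


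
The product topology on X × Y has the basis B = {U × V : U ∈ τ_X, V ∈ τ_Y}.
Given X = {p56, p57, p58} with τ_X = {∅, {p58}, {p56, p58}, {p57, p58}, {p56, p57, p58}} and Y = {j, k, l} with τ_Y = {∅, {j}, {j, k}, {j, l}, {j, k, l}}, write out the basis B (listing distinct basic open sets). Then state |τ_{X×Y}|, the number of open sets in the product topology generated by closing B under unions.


Basis B = {∅ × ∅, {p58} × {j}, {p56, p58} × {j}, {p57, p58} × {j}, {p58} × {j, k}, {p58} × {j, l}, {p56, p57, p58} × {j}, {p58} × {j, k, l}, {p56, p58} × {j, k}, {p56, p58} × {j, l}, {p57, p58} × {j, k}, {p57, p58} × {j, l}, {p56, p58} × {j, k, l}, {p56, p57, p58} × {j, k}, {p56, p57, p58} × {j, l}, {p57, p58} × {j, k, l}, {p56, p57, p58} × {j, k, l}}; |τ_{X×Y}| = 48.

Enumerate products U × V with U ∈ τ_X, V ∈ τ_Y (deduplicated):
  ∅ × ∅ = {} (∅)
  {p58} × {j} = {(p58,j)}
  {p56, p58} × {j} = {(p56,j), (p58,j)}
  {p57, p58} × {j} = {(p57,j), (p58,j)}
  {p58} × {j, k} = {(p58,j), (p58,k)}
  {p58} × {j, l} = {(p58,j), (p58,l)}
  {p56, p57, p58} × {j} = {(p56,j), (p57,j), (p58,j)}
  {p58} × {j, k, l} = {(p58,j), (p58,k), (p58,l)}
  {p56, p58} × {j, k} = {(p56,j), (p56,k), (p58,j), (p58,k)}
  {p56, p58} × {j, l} = {(p56,j), (p56,l), (p58,j), (p58,l)}
  {p57, p58} × {j, k} = {(p57,j), (p57,k), (p58,j), (p58,k)}
  {p57, p58} × {j, l} = {(p57,j), (p57,l), (p58,j), (p58,l)}
  {p56, p58} × {j, k, l} = {(p56,j), (p56,k), (p56,l), (p58,j), (p58,k), (p58,l)}
  {p56, p57, p58} × {j, k} = {(p56,j), (p56,k), (p57,j), (p57,k), (p58,j), (p58,k)}
  {p56, p57, p58} × {j, l} = {(p56,j), (p56,l), (p57,j), (p57,l), (p58,j), (p58,l)}
  {p57, p58} × {j, k, l} = {(p57,j), (p57,k), (p57,l), (p58,j), (p58,k), (p58,l)}
  {p56, p57, p58} × {j, k, l} = {(p56,j), (p56,k), (p56,l), (p57,j), (p57,k), (p57,l), (p58,j), (p58,k), (p58,l)}
These 17 distinct sets form the basis B.
Close under arbitrary unions to get τ_{X×Y}; counting gives |τ_{X×Y}| = 48.


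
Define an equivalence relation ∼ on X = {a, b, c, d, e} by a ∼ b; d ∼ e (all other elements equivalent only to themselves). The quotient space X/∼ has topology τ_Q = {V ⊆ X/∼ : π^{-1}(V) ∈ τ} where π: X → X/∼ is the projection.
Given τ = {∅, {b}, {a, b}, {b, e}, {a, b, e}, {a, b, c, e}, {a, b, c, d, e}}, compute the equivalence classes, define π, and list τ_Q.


X/∼ = {[a=b], [c], [d=e]}; |τ_Q| = 3.

Equivalence classes: [a=b], [c], [d=e].
Quotient map π: X → X/∼ sends a ↦ [a=b], b ↦ [a=b], c ↦ [c], d ↦ [d=e], e ↦ [d=e].
For each subset V ⊆ X/∼, compute π^{-1}(V) ⊆ X and check whether π^{-1}(V) ∈ τ. V is open in τ_Q iff π^{-1}(V) ∈ τ.
  V = {}: π^{-1}(V) = ∅ ∈ τ ✓.
  V = {[a=b]}: π^{-1}(V) = {a, b} ∈ τ ✓.
  V = {[c]}: π^{-1}(V) = {c} ∉ τ ✗.
  V = {[a=b], [c]}: π^{-1}(V) = {a, b, c} ∉ τ ✗.
  V = {[d=e]}: π^{-1}(V) = {d, e} ∉ τ ✗.
  V = {[a=b], [d=e]}: π^{-1}(V) = {a, b, d, e} ∉ τ ✗.
  V = {[c], [d=e]}: π^{-1}(V) = {c, d, e} ∉ τ ✗.
  V = {[a=b], [c], [d=e]}: π^{-1}(V) = {a, b, c, d, e} ∈ τ ✓.
Open sets in the quotient: τ_Q = {{}, {[a=b]}, {[a=b], [c], [d=e]}} (3 elements).


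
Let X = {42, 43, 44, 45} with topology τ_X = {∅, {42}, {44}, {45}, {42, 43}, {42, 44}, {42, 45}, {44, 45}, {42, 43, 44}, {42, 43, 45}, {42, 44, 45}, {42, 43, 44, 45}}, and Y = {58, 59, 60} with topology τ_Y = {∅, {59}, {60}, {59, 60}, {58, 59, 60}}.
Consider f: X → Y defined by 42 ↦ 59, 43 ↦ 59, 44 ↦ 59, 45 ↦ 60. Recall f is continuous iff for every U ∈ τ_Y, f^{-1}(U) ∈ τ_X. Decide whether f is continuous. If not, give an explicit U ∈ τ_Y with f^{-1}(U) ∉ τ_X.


f IS continuous.

Compute f^{-1}(U) for each U ∈ τ_Y:
  U = ∅: f^{-1}(U) = ∅ ∈ τ_X ✓.
  U = {59}: f^{-1}(U) = {42, 43, 44} ∈ τ_X ✓.
  U = {60}: f^{-1}(U) = {45} ∈ τ_X ✓.
  U = {59, 60}: f^{-1}(U) = {42, 43, 44, 45} ∈ τ_X ✓.
  U = {58, 59, 60}: f^{-1}(U) = {42, 43, 44, 45} ∈ τ_X ✓.
Every preimage lies in τ_X, so f IS continuous.


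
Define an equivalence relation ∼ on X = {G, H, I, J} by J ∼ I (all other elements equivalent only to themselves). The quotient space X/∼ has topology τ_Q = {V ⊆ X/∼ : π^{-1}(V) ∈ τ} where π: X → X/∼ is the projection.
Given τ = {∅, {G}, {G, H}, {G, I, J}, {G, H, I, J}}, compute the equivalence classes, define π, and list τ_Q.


X/∼ = {[G], [H], [I=J]}; |τ_Q| = 5.

Equivalence classes: [G], [H], [I=J].
Quotient map π: X → X/∼ sends G ↦ [G], H ↦ [H], I ↦ [I=J], J ↦ [I=J].
For each subset V ⊆ X/∼, compute π^{-1}(V) ⊆ X and check whether π^{-1}(V) ∈ τ. V is open in τ_Q iff π^{-1}(V) ∈ τ.
  V = {}: π^{-1}(V) = ∅ ∈ τ ✓.
  V = {[G]}: π^{-1}(V) = {G} ∈ τ ✓.
  V = {[H]}: π^{-1}(V) = {H} ∉ τ ✗.
  V = {[G], [H]}: π^{-1}(V) = {G, H} ∈ τ ✓.
  V = {[I=J]}: π^{-1}(V) = {I, J} ∉ τ ✗.
  V = {[G], [I=J]}: π^{-1}(V) = {G, I, J} ∈ τ ✓.
  V = {[H], [I=J]}: π^{-1}(V) = {H, I, J} ∉ τ ✗.
  V = {[G], [H], [I=J]}: π^{-1}(V) = {G, H, I, J} ∈ τ ✓.
Open sets in the quotient: τ_Q = {{}, {[G]}, {[G], [H]}, {[G], [I=J]}, {[G], [H], [I=J]}} (5 elements).


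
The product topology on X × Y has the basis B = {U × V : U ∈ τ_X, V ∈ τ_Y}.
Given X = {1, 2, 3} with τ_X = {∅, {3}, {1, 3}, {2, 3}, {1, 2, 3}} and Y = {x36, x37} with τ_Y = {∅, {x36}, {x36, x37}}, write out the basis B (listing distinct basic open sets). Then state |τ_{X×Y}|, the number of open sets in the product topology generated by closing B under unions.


Basis B = {∅ × ∅, {3} × {x36}, {1, 3} × {x36}, {2, 3} × {x36}, {3} × {x36, x37}, {1, 2, 3} × {x36}, {1, 3} × {x36, x37}, {2, 3} × {x36, x37}, {1, 2, 3} × {x36, x37}}; |τ_{X×Y}| = 14.

Enumerate products U × V with U ∈ τ_X, V ∈ τ_Y (deduplicated):
  ∅ × ∅ = {} (∅)
  {3} × {x36} = {(3,x36)}
  {1, 3} × {x36} = {(1,x36), (3,x36)}
  {2, 3} × {x36} = {(2,x36), (3,x36)}
  {3} × {x36, x37} = {(3,x36), (3,x37)}
  {1, 2, 3} × {x36} = {(1,x36), (2,x36), (3,x36)}
  {1, 3} × {x36, x37} = {(1,x36), (1,x37), (3,x36), (3,x37)}
  {2, 3} × {x36, x37} = {(2,x36), (2,x37), (3,x36), (3,x37)}
  {1, 2, 3} × {x36, x37} = {(1,x36), (1,x37), (2,x36), (2,x37), (3,x36), (3,x37)}
These 9 distinct sets form the basis B.
Close under arbitrary unions to get τ_{X×Y}; counting gives |τ_{X×Y}| = 14.


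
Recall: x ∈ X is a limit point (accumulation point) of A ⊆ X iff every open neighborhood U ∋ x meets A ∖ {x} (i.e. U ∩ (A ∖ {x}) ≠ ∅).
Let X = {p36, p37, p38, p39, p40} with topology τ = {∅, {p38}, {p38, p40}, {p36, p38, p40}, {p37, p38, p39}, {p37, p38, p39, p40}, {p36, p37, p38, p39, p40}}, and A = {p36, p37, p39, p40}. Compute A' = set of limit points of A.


A' = {p36, p37, p39}

For each x ∈ X, list the open sets U ∈ τ with x ∈ U, then check whether U ∩ (A ∖ {x}) ≠ ∅ for every such U.
  x = p36: opens ∋ x are {p36, p38, p40}, {p36, p37, p38, p39, p40}; each meets A ∖ {p36}, so x IS a limit point.
  x = p37: opens ∋ x are {p37, p38, p39}, {p37, p38, p39, p40}, {p36, p37, p38, p39, p40}; each meets A ∖ {p37}, so x IS a limit point.
  x = p38: open {p38} ∋ x has {p38} ∩ (A ∖ {p38}) = ∅, so x is NOT a limit point.
  x = p39: opens ∋ x are {p37, p38, p39}, {p37, p38, p39, p40}, {p36, p37, p38, p39, p40}; each meets A ∖ {p39}, so x IS a limit point.
  x = p40: open {p38, p40} ∋ x has {p38, p40} ∩ (A ∖ {p40}) = ∅, so x is NOT a limit point.
Collecting: A' = {p36, p37, p39}.


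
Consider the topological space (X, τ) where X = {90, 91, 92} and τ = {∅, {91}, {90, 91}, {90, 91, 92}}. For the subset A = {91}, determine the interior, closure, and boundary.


int(A) = {91}, cl(A) = {90, 91, 92}, ∂A = {90, 92}.

Closed sets in (X, τ) are complements of opens:
  closed(X, τ) = {∅, {92}, {90, 92}, {90, 91, 92}}.
int(A) = ⋃ {U ∈ τ : U ⊆ A}. Opens contained in A: ∅, {91}.
Taking the union of these: int(A) = {91}.
cl(A) = ⋂ {C closed : A ⊆ C}. Closed sets containing A: {90, 91, 92}.
Intersecting these: cl(A) = {90, 91, 92}.
∂A = cl(A) ∖ int(A) = {90, 91, 92} ∖ {91} = {90, 92}.


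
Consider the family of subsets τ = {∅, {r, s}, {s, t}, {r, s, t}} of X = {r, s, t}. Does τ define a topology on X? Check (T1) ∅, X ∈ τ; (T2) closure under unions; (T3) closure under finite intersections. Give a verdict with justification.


τ is NOT a topology on X.

Axiom (T1): ∅ ∈ τ? Yes; X ∈ τ? Yes.
Axiom (T2/T3): check pairwise unions and intersections of members of τ.
Counterexample for (T3): {r, s} ∩ {s, t} = {s} ∉ τ. Therefore τ is NOT a topology.


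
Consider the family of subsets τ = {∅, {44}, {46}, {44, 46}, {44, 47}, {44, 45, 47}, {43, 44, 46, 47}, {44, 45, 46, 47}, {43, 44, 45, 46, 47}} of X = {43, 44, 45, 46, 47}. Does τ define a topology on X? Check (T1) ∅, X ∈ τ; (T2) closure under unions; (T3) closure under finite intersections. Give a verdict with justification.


τ is NOT a topology on X.

Axiom (T1): ∅ ∈ τ? Yes; X ∈ τ? Yes.
Axiom (T2/T3): check pairwise unions and intersections of members of τ.
Counterexample for (T2): {46} ∪ {44, 47} = {44, 46, 47} ∉ τ. Therefore τ is NOT a topology.


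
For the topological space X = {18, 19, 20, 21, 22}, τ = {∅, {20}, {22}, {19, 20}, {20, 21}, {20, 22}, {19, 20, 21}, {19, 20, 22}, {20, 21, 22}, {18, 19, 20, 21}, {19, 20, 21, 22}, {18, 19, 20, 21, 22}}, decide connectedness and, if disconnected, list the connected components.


(X, τ) is disconnected; components = [{22}, {18, 19, 20, 21}].

Find clopen sets (U ∈ τ with X ∖ U ∈ τ):
  U = ∅, X ∖ U = {18, 19, 20, 21, 22} — both open, so U is clopen.
  U = {22}, X ∖ U = {18, 19, 20, 21} — both open, so U is clopen.
  U = {18, 19, 20, 21}, X ∖ U = {22} — both open, so U is clopen.
  U = {18, 19, 20, 21, 22}, X ∖ U = ∅ — both open, so U is clopen.
Nontrivial clopen(s) exist: e.g. {18, 19, 20, 21}. So (X, τ) is disconnected.
Compute connected components by grouping points that agree on all clopens:
  component: {22}
  component: {18, 19, 20, 21}


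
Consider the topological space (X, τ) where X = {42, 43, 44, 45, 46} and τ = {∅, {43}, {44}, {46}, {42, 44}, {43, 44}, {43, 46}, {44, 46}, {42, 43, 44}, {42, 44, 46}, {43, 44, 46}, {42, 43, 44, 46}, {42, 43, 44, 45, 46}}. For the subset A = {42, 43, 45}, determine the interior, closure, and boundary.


int(A) = {43}, cl(A) = {42, 43, 45}, ∂A = {42, 45}.

Closed sets in (X, τ) are complements of opens:
  closed(X, τ) = {∅, {45}, {42, 45}, {43, 45}, {45, 46}, {42, 43, 45}, {42, 44, 45}, {42, 45, 46}, {43, 45, 46}, {42, 43, 44, 45}, {42, 43, 45, 46}, {42, 44, 45, 46}, {42, 43, 44, 45, 46}}.
int(A) = ⋃ {U ∈ τ : U ⊆ A}. Opens contained in A: ∅, {43}.
Taking the union of these: int(A) = {43}.
cl(A) = ⋂ {C closed : A ⊆ C}. Closed sets containing A: {42, 43, 45}, {42, 43, 44, 45}, {42, 43, 45, 46}, {42, 43, 44, 45, 46}.
Intersecting these: cl(A) = {42, 43, 45}.
∂A = cl(A) ∖ int(A) = {42, 43, 45} ∖ {43} = {42, 45}.


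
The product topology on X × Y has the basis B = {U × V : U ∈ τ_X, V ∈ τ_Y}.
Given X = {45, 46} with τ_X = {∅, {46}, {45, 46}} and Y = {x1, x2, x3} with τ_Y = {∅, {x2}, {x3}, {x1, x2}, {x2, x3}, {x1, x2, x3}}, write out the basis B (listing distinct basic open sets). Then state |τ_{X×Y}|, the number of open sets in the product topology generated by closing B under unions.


Basis B = {∅ × ∅, {46} × {x2}, {46} × {x3}, {45, 46} × {x2}, {45, 46} × {x3}, {46} × {x1, x2}, {46} × {x2, x3}, {46} × {x1, x2, x3}, {45, 46} × {x1, x2}, {45, 46} × {x2, x3}, {45, 46} × {x1, x2, x3}}; |τ_{X×Y}| = 18.

Enumerate products U × V with U ∈ τ_X, V ∈ τ_Y (deduplicated):
  ∅ × ∅ = {} (∅)
  {46} × {x2} = {(46,x2)}
  {46} × {x3} = {(46,x3)}
  {45, 46} × {x2} = {(45,x2), (46,x2)}
  {45, 46} × {x3} = {(45,x3), (46,x3)}
  {46} × {x1, x2} = {(46,x1), (46,x2)}
  {46} × {x2, x3} = {(46,x2), (46,x3)}
  {46} × {x1, x2, x3} = {(46,x1), (46,x2), (46,x3)}
  {45, 46} × {x1, x2} = {(45,x1), (45,x2), (46,x1), (46,x2)}
  {45, 46} × {x2, x3} = {(45,x2), (45,x3), (46,x2), (46,x3)}
  {45, 46} × {x1, x2, x3} = {(45,x1), (45,x2), (45,x3), (46,x1), (46,x2), (46,x3)}
These 11 distinct sets form the basis B.
Close under arbitrary unions to get τ_{X×Y}; counting gives |τ_{X×Y}| = 18.


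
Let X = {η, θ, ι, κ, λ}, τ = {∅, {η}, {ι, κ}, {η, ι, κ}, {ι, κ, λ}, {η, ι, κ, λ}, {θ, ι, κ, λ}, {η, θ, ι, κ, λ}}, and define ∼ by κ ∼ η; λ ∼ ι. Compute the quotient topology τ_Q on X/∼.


X/∼ = {[η=κ], [θ], [ι=λ]}; |τ_Q| = 3.

Equivalence classes: [η=κ], [θ], [ι=λ].
Quotient map π: X → X/∼ sends η ↦ [η=κ], θ ↦ [θ], ι ↦ [ι=λ], κ ↦ [η=κ], λ ↦ [ι=λ].
For each subset V ⊆ X/∼, compute π^{-1}(V) ⊆ X and check whether π^{-1}(V) ∈ τ. V is open in τ_Q iff π^{-1}(V) ∈ τ.
  V = {}: π^{-1}(V) = ∅ ∈ τ ✓.
  V = {[η=κ]}: π^{-1}(V) = {η, κ} ∉ τ ✗.
  V = {[θ]}: π^{-1}(V) = {θ} ∉ τ ✗.
  V = {[η=κ], [θ]}: π^{-1}(V) = {η, θ, κ} ∉ τ ✗.
  V = {[ι=λ]}: π^{-1}(V) = {ι, λ} ∉ τ ✗.
  V = {[η=κ], [ι=λ]}: π^{-1}(V) = {η, ι, κ, λ} ∈ τ ✓.
  V = {[θ], [ι=λ]}: π^{-1}(V) = {θ, ι, λ} ∉ τ ✗.
  V = {[η=κ], [θ], [ι=λ]}: π^{-1}(V) = {η, θ, ι, κ, λ} ∈ τ ✓.
Open sets in the quotient: τ_Q = {{}, {[η=κ], [ι=λ]}, {[η=κ], [θ], [ι=λ]}} (3 elements).


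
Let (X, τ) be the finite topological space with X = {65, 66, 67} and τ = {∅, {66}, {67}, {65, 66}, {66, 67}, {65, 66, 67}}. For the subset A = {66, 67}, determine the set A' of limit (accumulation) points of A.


A' = {65}

For each x ∈ X, list the open sets U ∈ τ with x ∈ U, then check whether U ∩ (A ∖ {x}) ≠ ∅ for every such U.
  x = 65: opens ∋ x are {65, 66}, {65, 66, 67}; each meets A ∖ {65}, so x IS a limit point.
  x = 66: open {66} ∋ x has {66} ∩ (A ∖ {66}) = ∅, so x is NOT a limit point.
  x = 67: open {67} ∋ x has {67} ∩ (A ∖ {67}) = ∅, so x is NOT a limit point.
Collecting: A' = {65}.


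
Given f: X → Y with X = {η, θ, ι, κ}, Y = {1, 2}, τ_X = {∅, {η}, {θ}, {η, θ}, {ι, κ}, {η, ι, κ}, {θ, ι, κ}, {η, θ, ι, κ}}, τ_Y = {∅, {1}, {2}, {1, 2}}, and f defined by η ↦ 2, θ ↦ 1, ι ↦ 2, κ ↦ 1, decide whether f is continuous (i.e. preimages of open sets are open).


f is NOT continuous.

Compute f^{-1}(U) for each U ∈ τ_Y:
  U = ∅: f^{-1}(U) = ∅ ∈ τ_X ✓.
  U = {1}: f^{-1}(U) = {θ, κ} ∉ τ_X ✗.
  U = {2}: f^{-1}(U) = {η, ι} ∉ τ_X ✗.
  U = {1, 2}: f^{-1}(U) = {η, θ, ι, κ} ∈ τ_X ✓.
Found U = {1} with f^{-1}(U) = {θ, κ} not in τ_X. Therefore f is NOT continuous.


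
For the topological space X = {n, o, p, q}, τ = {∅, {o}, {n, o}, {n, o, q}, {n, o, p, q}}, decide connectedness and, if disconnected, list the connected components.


(X, τ) is connected.

Find clopen sets (U ∈ τ with X ∖ U ∈ τ):
  U = ∅, X ∖ U = {n, o, p, q} — both open, so U is clopen.
  U = {n, o, p, q}, X ∖ U = ∅ — both open, so U is clopen.
Only trivial clopens (∅ and X) exist, so (X, τ) is connected.
Compute connected components by grouping points that agree on all clopens:
  component: {n, o, p, q}


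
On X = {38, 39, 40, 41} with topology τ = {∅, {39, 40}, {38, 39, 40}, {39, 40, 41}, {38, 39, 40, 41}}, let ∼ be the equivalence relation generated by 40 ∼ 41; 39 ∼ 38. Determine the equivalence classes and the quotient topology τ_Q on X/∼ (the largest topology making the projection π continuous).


X/∼ = {[38=39], [40=41]}; |τ_Q| = 2.

Equivalence classes: [38=39], [40=41].
Quotient map π: X → X/∼ sends 38 ↦ [38=39], 39 ↦ [38=39], 40 ↦ [40=41], 41 ↦ [40=41].
For each subset V ⊆ X/∼, compute π^{-1}(V) ⊆ X and check whether π^{-1}(V) ∈ τ. V is open in τ_Q iff π^{-1}(V) ∈ τ.
  V = {}: π^{-1}(V) = ∅ ∈ τ ✓.
  V = {[38=39]}: π^{-1}(V) = {38, 39} ∉ τ ✗.
  V = {[40=41]}: π^{-1}(V) = {40, 41} ∉ τ ✗.
  V = {[38=39], [40=41]}: π^{-1}(V) = {38, 39, 40, 41} ∈ τ ✓.
Open sets in the quotient: τ_Q = {{}, {[38=39], [40=41]}} (2 elements).


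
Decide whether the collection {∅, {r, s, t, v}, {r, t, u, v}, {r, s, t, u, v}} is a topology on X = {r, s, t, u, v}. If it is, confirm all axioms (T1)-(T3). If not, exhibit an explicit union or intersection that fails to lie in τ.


τ is NOT a topology on X.

Axiom (T1): ∅ ∈ τ? Yes; X ∈ τ? Yes.
Axiom (T2/T3): check pairwise unions and intersections of members of τ.
Counterexample for (T3): {r, s, t, v} ∩ {r, t, u, v} = {r, t, v} ∉ τ. Therefore τ is NOT a topology.


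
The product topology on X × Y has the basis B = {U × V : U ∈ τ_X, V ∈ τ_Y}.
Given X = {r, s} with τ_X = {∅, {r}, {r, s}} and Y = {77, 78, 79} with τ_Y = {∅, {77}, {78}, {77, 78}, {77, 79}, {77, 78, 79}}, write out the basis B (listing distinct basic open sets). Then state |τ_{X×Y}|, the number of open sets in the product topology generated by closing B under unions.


Basis B = {∅ × ∅, {r} × {77}, {r} × {78}, {r} × {77, 78}, {r} × {77, 79}, {r, s} × {77}, {r, s} × {78}, {r} × {77, 78, 79}, {r, s} × {77, 78}, {r, s} × {77, 79}, {r, s} × {77, 78, 79}}; |τ_{X×Y}| = 18.

Enumerate products U × V with U ∈ τ_X, V ∈ τ_Y (deduplicated):
  ∅ × ∅ = {} (∅)
  {r} × {77} = {(r,77)}
  {r} × {78} = {(r,78)}
  {r} × {77, 78} = {(r,77), (r,78)}
  {r} × {77, 79} = {(r,77), (r,79)}
  {r, s} × {77} = {(r,77), (s,77)}
  {r, s} × {78} = {(r,78), (s,78)}
  {r} × {77, 78, 79} = {(r,77), (r,78), (r,79)}
  {r, s} × {77, 78} = {(r,77), (r,78), (s,77), (s,78)}
  {r, s} × {77, 79} = {(r,77), (r,79), (s,77), (s,79)}
  {r, s} × {77, 78, 79} = {(r,77), (r,78), (r,79), (s,77), (s,78), (s,79)}
These 11 distinct sets form the basis B.
Close under arbitrary unions to get τ_{X×Y}; counting gives |τ_{X×Y}| = 18.


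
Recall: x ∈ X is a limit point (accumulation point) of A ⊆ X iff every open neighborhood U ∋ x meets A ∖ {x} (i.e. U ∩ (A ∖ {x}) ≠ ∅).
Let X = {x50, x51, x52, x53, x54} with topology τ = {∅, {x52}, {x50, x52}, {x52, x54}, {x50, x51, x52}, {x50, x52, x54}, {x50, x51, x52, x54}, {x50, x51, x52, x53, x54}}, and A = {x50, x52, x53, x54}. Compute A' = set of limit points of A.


A' = {x50, x51, x53, x54}

For each x ∈ X, list the open sets U ∈ τ with x ∈ U, then check whether U ∩ (A ∖ {x}) ≠ ∅ for every such U.
  x = x50: opens ∋ x are {x50, x52}, {x50, x51, x52}, {x50, x52, x54}, {x50, x51, x52, x54}, {x50, x51, x52, x53, x54}; each meets A ∖ {x50}, so x IS a limit point.
  x = x51: opens ∋ x are {x50, x51, x52}, {x50, x51, x52, x54}, {x50, x51, x52, x53, x54}; each meets A ∖ {x51}, so x IS a limit point.
  x = x52: open {x52} ∋ x has {x52} ∩ (A ∖ {x52}) = ∅, so x is NOT a limit point.
  x = x53: opens ∋ x are {x50, x51, x52, x53, x54}; each meets A ∖ {x53}, so x IS a limit point.
  x = x54: opens ∋ x are {x52, x54}, {x50, x52, x54}, {x50, x51, x52, x54}, {x50, x51, x52, x53, x54}; each meets A ∖ {x54}, so x IS a limit point.
Collecting: A' = {x50, x51, x53, x54}.


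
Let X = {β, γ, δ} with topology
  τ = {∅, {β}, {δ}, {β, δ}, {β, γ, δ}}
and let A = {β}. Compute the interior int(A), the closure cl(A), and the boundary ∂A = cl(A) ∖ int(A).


int(A) = {β}, cl(A) = {β, γ}, ∂A = {γ}.

Closed sets in (X, τ) are complements of opens:
  closed(X, τ) = {∅, {γ}, {β, γ}, {γ, δ}, {β, γ, δ}}.
int(A) = ⋃ {U ∈ τ : U ⊆ A}. Opens contained in A: ∅, {β}.
Taking the union of these: int(A) = {β}.
cl(A) = ⋂ {C closed : A ⊆ C}. Closed sets containing A: {β, γ}, {β, γ, δ}.
Intersecting these: cl(A) = {β, γ}.
∂A = cl(A) ∖ int(A) = {β, γ} ∖ {β} = {γ}.


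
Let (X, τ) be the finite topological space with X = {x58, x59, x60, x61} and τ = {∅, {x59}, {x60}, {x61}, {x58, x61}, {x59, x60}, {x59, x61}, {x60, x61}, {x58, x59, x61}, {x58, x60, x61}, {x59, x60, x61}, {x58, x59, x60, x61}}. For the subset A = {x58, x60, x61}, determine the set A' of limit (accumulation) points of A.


A' = {x58}

For each x ∈ X, list the open sets U ∈ τ with x ∈ U, then check whether U ∩ (A ∖ {x}) ≠ ∅ for every such U.
  x = x58: opens ∋ x are {x58, x61}, {x58, x59, x61}, {x58, x60, x61}, {x58, x59, x60, x61}; each meets A ∖ {x58}, so x IS a limit point.
  x = x59: open {x59} ∋ x has {x59} ∩ (A ∖ {x59}) = ∅, so x is NOT a limit point.
  x = x60: open {x60} ∋ x has {x60} ∩ (A ∖ {x60}) = ∅, so x is NOT a limit point.
  x = x61: open {x61} ∋ x has {x61} ∩ (A ∖ {x61}) = ∅, so x is NOT a limit point.
Collecting: A' = {x58}.


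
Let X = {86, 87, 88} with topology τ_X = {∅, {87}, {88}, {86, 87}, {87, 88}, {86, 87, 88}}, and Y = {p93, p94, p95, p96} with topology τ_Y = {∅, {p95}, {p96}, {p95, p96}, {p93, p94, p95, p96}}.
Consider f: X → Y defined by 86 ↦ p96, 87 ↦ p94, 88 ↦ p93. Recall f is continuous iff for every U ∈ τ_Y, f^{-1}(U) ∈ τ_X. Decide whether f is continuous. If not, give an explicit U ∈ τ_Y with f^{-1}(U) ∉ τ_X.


f is NOT continuous.

Compute f^{-1}(U) for each U ∈ τ_Y:
  U = ∅: f^{-1}(U) = ∅ ∈ τ_X ✓.
  U = {p95}: f^{-1}(U) = ∅ ∈ τ_X ✓.
  U = {p96}: f^{-1}(U) = {86} ∉ τ_X ✗.
  U = {p95, p96}: f^{-1}(U) = {86} ∉ τ_X ✗.
  U = {p93, p94, p95, p96}: f^{-1}(U) = {86, 87, 88} ∈ τ_X ✓.
Found U = {p96} with f^{-1}(U) = {86} not in τ_X. Therefore f is NOT continuous.


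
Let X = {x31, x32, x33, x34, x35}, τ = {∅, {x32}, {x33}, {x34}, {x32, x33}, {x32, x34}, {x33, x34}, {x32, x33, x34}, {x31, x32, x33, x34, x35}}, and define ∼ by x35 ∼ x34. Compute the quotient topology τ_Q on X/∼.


X/∼ = {[x31], [x32], [x33], [x34=x35]}; |τ_Q| = 5.

Equivalence classes: [x31], [x32], [x33], [x34=x35].
Quotient map π: X → X/∼ sends x31 ↦ [x31], x32 ↦ [x32], x33 ↦ [x33], x34 ↦ [x34=x35], x35 ↦ [x34=x35].
For each subset V ⊆ X/∼, compute π^{-1}(V) ⊆ X and check whether π^{-1}(V) ∈ τ. V is open in τ_Q iff π^{-1}(V) ∈ τ.
  V = {}: π^{-1}(V) = ∅ ∈ τ ✓.
  V = {[x31]}: π^{-1}(V) = {x31} ∉ τ ✗.
  V = {[x32]}: π^{-1}(V) = {x32} ∈ τ ✓.
  V = {[x31], [x32]}: π^{-1}(V) = {x31, x32} ∉ τ ✗.
  V = {[x33]}: π^{-1}(V) = {x33} ∈ τ ✓.
  V = {[x31], [x33]}: π^{-1}(V) = {x31, x33} ∉ τ ✗.
  V = {[x32], [x33]}: π^{-1}(V) = {x32, x33} ∈ τ ✓.
  V = {[x31], [x32], [x33]}: π^{-1}(V) = {x31, x32, x33} ∉ τ ✗.
  V = {[x34=x35]}: π^{-1}(V) = {x34, x35} ∉ τ ✗.
  V = {[x31], [x34=x35]}: π^{-1}(V) = {x31, x34, x35} ∉ τ ✗.
  V = {[x32], [x34=x35]}: π^{-1}(V) = {x32, x34, x35} ∉ τ ✗.
  V = {[x31], [x32], [x34=x35]}: π^{-1}(V) = {x31, x32, x34, x35} ∉ τ ✗.
  V = {[x33], [x34=x35]}: π^{-1}(V) = {x33, x34, x35} ∉ τ ✗.
  V = {[x31], [x33], [x34=x35]}: π^{-1}(V) = {x31, x33, x34, x35} ∉ τ ✗.
  V = {[x32], [x33], [x34=x35]}: π^{-1}(V) = {x32, x33, x34, x35} ∉ τ ✗.
  V = {[x31], [x32], [x33], [x34=x35]}: π^{-1}(V) = {x31, x32, x33, x34, x35} ∈ τ ✓.
Open sets in the quotient: τ_Q = {{}, {[x32]}, {[x33]}, {[x32], [x33]}, {[x31], [x32], [x33], [x34=x35]}} (5 elements).


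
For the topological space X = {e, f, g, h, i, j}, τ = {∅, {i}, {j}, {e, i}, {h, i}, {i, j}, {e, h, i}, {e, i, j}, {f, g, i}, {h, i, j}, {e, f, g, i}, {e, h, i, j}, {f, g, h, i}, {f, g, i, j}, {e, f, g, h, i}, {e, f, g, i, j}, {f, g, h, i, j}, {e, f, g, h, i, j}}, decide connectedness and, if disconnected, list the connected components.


(X, τ) is disconnected; components = [{j}, {e, f, g, h, i}].

Find clopen sets (U ∈ τ with X ∖ U ∈ τ):
  U = ∅, X ∖ U = {e, f, g, h, i, j} — both open, so U is clopen.
  U = {j}, X ∖ U = {e, f, g, h, i} — both open, so U is clopen.
  U = {e, f, g, h, i}, X ∖ U = {j} — both open, so U is clopen.
  U = {e, f, g, h, i, j}, X ∖ U = ∅ — both open, so U is clopen.
Nontrivial clopen(s) exist: e.g. {e, f, g, h, i}. So (X, τ) is disconnected.
Compute connected components by grouping points that agree on all clopens:
  component: {j}
  component: {e, f, g, h, i}


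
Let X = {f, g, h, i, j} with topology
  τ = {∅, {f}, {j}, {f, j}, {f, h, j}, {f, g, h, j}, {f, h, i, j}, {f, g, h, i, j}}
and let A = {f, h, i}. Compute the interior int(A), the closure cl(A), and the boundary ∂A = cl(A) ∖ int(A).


int(A) = {f}, cl(A) = {f, g, h, i}, ∂A = {g, h, i}.

Closed sets in (X, τ) are complements of opens:
  closed(X, τ) = {∅, {g}, {i}, {g, i}, {g, h, i}, {f, g, h, i}, {g, h, i, j}, {f, g, h, i, j}}.
int(A) = ⋃ {U ∈ τ : U ⊆ A}. Opens contained in A: ∅, {f}.
Taking the union of these: int(A) = {f}.
cl(A) = ⋂ {C closed : A ⊆ C}. Closed sets containing A: {f, g, h, i}, {f, g, h, i, j}.
Intersecting these: cl(A) = {f, g, h, i}.
∂A = cl(A) ∖ int(A) = {f, g, h, i} ∖ {f} = {g, h, i}.


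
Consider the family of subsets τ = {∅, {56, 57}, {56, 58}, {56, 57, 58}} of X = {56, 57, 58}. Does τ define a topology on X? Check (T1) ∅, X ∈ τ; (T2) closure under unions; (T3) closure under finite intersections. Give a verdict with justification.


τ is NOT a topology on X.

Axiom (T1): ∅ ∈ τ? Yes; X ∈ τ? Yes.
Axiom (T2/T3): check pairwise unions and intersections of members of τ.
Counterexample for (T3): {56, 57} ∩ {56, 58} = {56} ∉ τ. Therefore τ is NOT a topology.


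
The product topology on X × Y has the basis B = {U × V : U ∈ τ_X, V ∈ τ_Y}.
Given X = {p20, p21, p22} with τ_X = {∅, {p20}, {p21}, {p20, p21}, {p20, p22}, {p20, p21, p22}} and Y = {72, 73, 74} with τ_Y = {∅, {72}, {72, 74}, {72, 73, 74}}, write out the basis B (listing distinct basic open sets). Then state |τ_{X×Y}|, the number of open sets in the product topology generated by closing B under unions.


Basis B = {∅ × ∅, {p20} × {72}, {p21} × {72}, {p20} × {72, 74}, {p20, p21} × {72}, {p20, p22} × {72}, {p21} × {72, 74}, {p20} × {72, 73, 74}, {p20, p21, p22} × {72}, {p21} × {72, 73, 74}, {p20, p21} × {72, 74}, {p20, p22} × {72, 74}, {p20, p21} × {72, 73, 74}, {p20, p22} × {72, 73, 74}, {p20, p21, p22} × {72, 74}, {p20, p21, p22} × {72, 73, 74}}; |τ_{X×Y}| = 40.

Enumerate products U × V with U ∈ τ_X, V ∈ τ_Y (deduplicated):
  ∅ × ∅ = {} (∅)
  {p20} × {72} = {(p20,72)}
  {p21} × {72} = {(p21,72)}
  {p20} × {72, 74} = {(p20,72), (p20,74)}
  {p20, p21} × {72} = {(p20,72), (p21,72)}
  {p20, p22} × {72} = {(p20,72), (p22,72)}
  {p21} × {72, 74} = {(p21,72), (p21,74)}
  {p20} × {72, 73, 74} = {(p20,72), (p20,73), (p20,74)}
  {p20, p21, p22} × {72} = {(p20,72), (p21,72), (p22,72)}
  {p21} × {72, 73, 74} = {(p21,72), (p21,73), (p21,74)}
  {p20, p21} × {72, 74} = {(p20,72), (p20,74), (p21,72), (p21,74)}
  {p20, p22} × {72, 74} = {(p20,72), (p20,74), (p22,72), (p22,74)}
  {p20, p21} × {72, 73, 74} = {(p20,72), (p20,73), (p20,74), (p21,72), (p21,73), (p21,74)}
  {p20, p22} × {72, 73, 74} = {(p20,72), (p20,73), (p20,74), (p22,72), (p22,73), (p22,74)}
  {p20, p21, p22} × {72, 74} = {(p20,72), (p20,74), (p21,72), (p21,74), (p22,72), (p22,74)}
  {p20, p21, p22} × {72, 73, 74} = {(p20,72), (p20,73), (p20,74), (p21,72), (p21,73), (p21,74), (p22,72), (p22,73), (p22,74)}
These 16 distinct sets form the basis B.
Close under arbitrary unions to get τ_{X×Y}; counting gives |τ_{X×Y}| = 40.


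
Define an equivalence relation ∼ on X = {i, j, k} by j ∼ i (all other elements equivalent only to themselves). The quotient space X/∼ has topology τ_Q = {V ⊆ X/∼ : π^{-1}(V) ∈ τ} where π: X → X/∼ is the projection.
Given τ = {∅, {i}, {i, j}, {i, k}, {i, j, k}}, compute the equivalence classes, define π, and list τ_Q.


X/∼ = {[i=j], [k]}; |τ_Q| = 3.

Equivalence classes: [i=j], [k].
Quotient map π: X → X/∼ sends i ↦ [i=j], j ↦ [i=j], k ↦ [k].
For each subset V ⊆ X/∼, compute π^{-1}(V) ⊆ X and check whether π^{-1}(V) ∈ τ. V is open in τ_Q iff π^{-1}(V) ∈ τ.
  V = {}: π^{-1}(V) = ∅ ∈ τ ✓.
  V = {[i=j]}: π^{-1}(V) = {i, j} ∈ τ ✓.
  V = {[k]}: π^{-1}(V) = {k} ∉ τ ✗.
  V = {[i=j], [k]}: π^{-1}(V) = {i, j, k} ∈ τ ✓.
Open sets in the quotient: τ_Q = {{}, {[i=j]}, {[i=j], [k]}} (3 elements).


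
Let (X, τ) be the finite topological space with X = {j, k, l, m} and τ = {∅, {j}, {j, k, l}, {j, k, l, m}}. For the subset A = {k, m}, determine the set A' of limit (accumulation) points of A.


A' = {l, m}

For each x ∈ X, list the open sets U ∈ τ with x ∈ U, then check whether U ∩ (A ∖ {x}) ≠ ∅ for every such U.
  x = j: open {j} ∋ x has {j} ∩ (A ∖ {j}) = ∅, so x is NOT a limit point.
  x = k: open {j, k, l} ∋ x has {j, k, l} ∩ (A ∖ {k}) = ∅, so x is NOT a limit point.
  x = l: opens ∋ x are {j, k, l}, {j, k, l, m}; each meets A ∖ {l}, so x IS a limit point.
  x = m: opens ∋ x are {j, k, l, m}; each meets A ∖ {m}, so x IS a limit point.
Collecting: A' = {l, m}.


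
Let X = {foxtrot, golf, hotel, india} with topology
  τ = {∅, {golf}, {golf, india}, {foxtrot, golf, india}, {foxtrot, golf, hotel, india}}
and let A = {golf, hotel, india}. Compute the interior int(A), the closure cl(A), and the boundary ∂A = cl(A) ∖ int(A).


int(A) = {golf, india}, cl(A) = {foxtrot, golf, hotel, india}, ∂A = {foxtrot, hotel}.

Closed sets in (X, τ) are complements of opens:
  closed(X, τ) = {∅, {hotel}, {foxtrot, hotel}, {foxtrot, hotel, india}, {foxtrot, golf, hotel, india}}.
int(A) = ⋃ {U ∈ τ : U ⊆ A}. Opens contained in A: ∅, {golf}, {golf, india}.
Taking the union of these: int(A) = {golf, india}.
cl(A) = ⋂ {C closed : A ⊆ C}. Closed sets containing A: {foxtrot, golf, hotel, india}.
Intersecting these: cl(A) = {foxtrot, golf, hotel, india}.
∂A = cl(A) ∖ int(A) = {foxtrot, golf, hotel, india} ∖ {golf, india} = {foxtrot, hotel}.


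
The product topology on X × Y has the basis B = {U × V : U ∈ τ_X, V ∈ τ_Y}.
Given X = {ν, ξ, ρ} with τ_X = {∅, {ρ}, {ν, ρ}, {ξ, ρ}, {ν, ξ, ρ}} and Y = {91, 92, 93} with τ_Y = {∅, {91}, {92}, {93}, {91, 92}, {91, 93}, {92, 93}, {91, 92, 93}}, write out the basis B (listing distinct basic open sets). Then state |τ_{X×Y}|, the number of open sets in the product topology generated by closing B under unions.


Basis B = {∅ × ∅, {ρ} × {91}, {ρ} × {92}, {ρ} × {93}, {ν, ρ} × {91}, {ν, ρ} × {92}, {ν, ρ} × {93}, {ξ, ρ} × {91}, {ξ, ρ} × {92}, {ξ, ρ} × {93}, {ρ} × {91, 92}, {ρ} × {91, 93}, {ρ} × {92, 93}, {ν, ξ, ρ} × {91}, {ν, ξ, ρ} × {92}, {ν, ξ, ρ} × {93}, {ρ} × {91, 92, 93}, {ν, ρ} × {91, 92}, {ν, ρ} × {91, 93}, {ν, ρ} × {92, 93}, {ξ, ρ} × {91, 92}, {ξ, ρ} × {91, 93}, {ξ, ρ} × {92, 93}, {ν, ρ} × {91, 92, 93}, {ν, ξ, ρ} × {91, 92}, {ν, ξ, ρ} × {91, 93}, {ν, ξ, ρ} × {92, 93}, {ξ, ρ} × {91, 92, 93}, {ν, ξ, ρ} × {91, 92, 93}}; |τ_{X×Y}| = 125.

Enumerate products U × V with U ∈ τ_X, V ∈ τ_Y (deduplicated):
  ∅ × ∅ = {} (∅)
  {ρ} × {91} = {(ρ,91)}
  {ρ} × {92} = {(ρ,92)}
  {ρ} × {93} = {(ρ,93)}
  {ν, ρ} × {91} = {(ν,91), (ρ,91)}
  {ν, ρ} × {92} = {(ν,92), (ρ,92)}
  {ν, ρ} × {93} = {(ν,93), (ρ,93)}
  {ξ, ρ} × {91} = {(ξ,91), (ρ,91)}
  {ξ, ρ} × {92} = {(ξ,92), (ρ,92)}
  {ξ, ρ} × {93} = {(ξ,93), (ρ,93)}
  {ρ} × {91, 92} = {(ρ,91), (ρ,92)}
  {ρ} × {91, 93} = {(ρ,91), (ρ,93)}
  {ρ} × {92, 93} = {(ρ,92), (ρ,93)}
  {ν, ξ, ρ} × {91} = {(ν,91), (ξ,91), (ρ,91)}
  {ν, ξ, ρ} × {92} = {(ν,92), (ξ,92), (ρ,92)}
  {ν, ξ, ρ} × {93} = {(ν,93), (ξ,93), (ρ,93)}
  {ρ} × {91, 92, 93} = {(ρ,91), (ρ,92), (ρ,93)}
  {ν, ρ} × {91, 92} = {(ν,91), (ν,92), (ρ,91), (ρ,92)}
  {ν, ρ} × {91, 93} = {(ν,91), (ν,93), (ρ,91), (ρ,93)}
  {ν, ρ} × {92, 93} = {(ν,92), (ν,93), (ρ,92), (ρ,93)}
  {ξ, ρ} × {91, 92} = {(ξ,91), (ξ,92), (ρ,91), (ρ,92)}
  {ξ, ρ} × {91, 93} = {(ξ,91), (ξ,93), (ρ,91), (ρ,93)}
  {ξ, ρ} × {92, 93} = {(ξ,92), (ξ,93), (ρ,92), (ρ,93)}
  {ν, ρ} × {91, 92, 93} = {(ν,91), (ν,92), (ν,93), (ρ,91), (ρ,92), (ρ,93)}
  {ν, ξ, ρ} × {91, 92} = {(ν,91), (ν,92), (ξ,91), (ξ,92), (ρ,91), (ρ,92)}
  {ν, ξ, ρ} × {91, 93} = {(ν,91), (ν,93), (ξ,91), (ξ,93), (ρ,91), (ρ,93)}
  {ν, ξ, ρ} × {92, 93} = {(ν,92), (ν,93), (ξ,92), (ξ,93), (ρ,92), (ρ,93)}
  {ξ, ρ} × {91, 92, 93} = {(ξ,91), (ξ,92), (ξ,93), (ρ,91), (ρ,92), (ρ,93)}
  {ν, ξ, ρ} × {91, 92, 93} = {(ν,91), (ν,92), (ν,93), (ξ,91), (ξ,92), (ξ,93), (ρ,91), (ρ,92), (ρ,93)}
These 29 distinct sets form the basis B.
Close under arbitrary unions to get τ_{X×Y}; counting gives |τ_{X×Y}| = 125.


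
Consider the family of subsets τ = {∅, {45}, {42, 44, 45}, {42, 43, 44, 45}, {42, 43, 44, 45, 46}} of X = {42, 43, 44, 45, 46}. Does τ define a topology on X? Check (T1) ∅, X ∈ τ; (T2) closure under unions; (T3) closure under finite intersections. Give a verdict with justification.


τ IS a topology on X.

Axiom (T1): ∅ ∈ τ? Yes; X ∈ τ? Yes.
Axiom (T2/T3): check pairwise unions and intersections of members of τ.
All pairwise intersections and unions checked — each lies in τ. Therefore τ satisfies (T1), (T2), (T3): it IS a topology on X.


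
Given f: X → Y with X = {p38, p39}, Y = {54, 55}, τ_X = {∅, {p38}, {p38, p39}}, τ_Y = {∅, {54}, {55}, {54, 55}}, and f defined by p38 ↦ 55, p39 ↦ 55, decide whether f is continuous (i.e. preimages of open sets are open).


f IS continuous.

Compute f^{-1}(U) for each U ∈ τ_Y:
  U = ∅: f^{-1}(U) = ∅ ∈ τ_X ✓.
  U = {54}: f^{-1}(U) = ∅ ∈ τ_X ✓.
  U = {55}: f^{-1}(U) = {p38, p39} ∈ τ_X ✓.
  U = {54, 55}: f^{-1}(U) = {p38, p39} ∈ τ_X ✓.
Every preimage lies in τ_X, so f IS continuous.


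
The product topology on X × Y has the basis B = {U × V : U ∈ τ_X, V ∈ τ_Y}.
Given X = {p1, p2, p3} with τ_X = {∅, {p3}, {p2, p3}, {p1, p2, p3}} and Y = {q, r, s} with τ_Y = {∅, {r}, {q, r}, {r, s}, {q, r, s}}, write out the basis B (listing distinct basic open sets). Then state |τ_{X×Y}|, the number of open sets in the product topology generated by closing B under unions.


Basis B = {∅ × ∅, {p3} × {r}, {p2, p3} × {r}, {p3} × {q, r}, {p3} × {r, s}, {p1, p2, p3} × {r}, {p3} × {q, r, s}, {p2, p3} × {q, r}, {p2, p3} × {r, s}, {p1, p2, p3} × {q, r}, {p1, p2, p3} × {r, s}, {p2, p3} × {q, r, s}, {p1, p2, p3} × {q, r, s}}; |τ_{X×Y}| = 30.

Enumerate products U × V with U ∈ τ_X, V ∈ τ_Y (deduplicated):
  ∅ × ∅ = {} (∅)
  {p3} × {r} = {(p3,r)}
  {p2, p3} × {r} = {(p2,r), (p3,r)}
  {p3} × {q, r} = {(p3,q), (p3,r)}
  {p3} × {r, s} = {(p3,r), (p3,s)}
  {p1, p2, p3} × {r} = {(p1,r), (p2,r), (p3,r)}
  {p3} × {q, r, s} = {(p3,q), (p3,r), (p3,s)}
  {p2, p3} × {q, r} = {(p2,q), (p2,r), (p3,q), (p3,r)}
  {p2, p3} × {r, s} = {(p2,r), (p2,s), (p3,r), (p3,s)}
  {p1, p2, p3} × {q, r} = {(p1,q), (p1,r), (p2,q), (p2,r), (p3,q), (p3,r)}
  {p1, p2, p3} × {r, s} = {(p1,r), (p1,s), (p2,r), (p2,s), (p3,r), (p3,s)}
  {p2, p3} × {q, r, s} = {(p2,q), (p2,r), (p2,s), (p3,q), (p3,r), (p3,s)}
  {p1, p2, p3} × {q, r, s} = {(p1,q), (p1,r), (p1,s), (p2,q), (p2,r), (p2,s), (p3,q), (p3,r), (p3,s)}
These 13 distinct sets form the basis B.
Close under arbitrary unions to get τ_{X×Y}; counting gives |τ_{X×Y}| = 30.
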